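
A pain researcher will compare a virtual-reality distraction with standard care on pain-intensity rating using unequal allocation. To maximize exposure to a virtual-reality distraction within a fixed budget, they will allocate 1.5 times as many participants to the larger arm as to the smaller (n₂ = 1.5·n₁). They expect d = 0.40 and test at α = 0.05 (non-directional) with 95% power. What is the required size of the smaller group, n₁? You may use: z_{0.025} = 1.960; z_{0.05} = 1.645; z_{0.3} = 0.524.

n₁ = 136

With allocation ratio k = n₂/n₁ = 1.5, Var(x̄₁−x̄₂) = σ²(1/n₁ + 1/(k·n₁)) = σ²·(k+1)/(k·n₁).
So n₁ = (1 + 1/k)·((z_{α/2} + z_β)/d)² = 1.667 × (3.605/0.40)².
n₁ = 1.667 × 81.23 = 135.4.
Round up: n₁ = 136, giving n₂ = 1.5 × 136 = 204.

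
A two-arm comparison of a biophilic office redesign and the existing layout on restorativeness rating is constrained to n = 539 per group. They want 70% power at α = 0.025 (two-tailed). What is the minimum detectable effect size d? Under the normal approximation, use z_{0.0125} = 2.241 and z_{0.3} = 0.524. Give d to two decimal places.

d_min ≈ 0.17

For two independent groups of n = 539 each: d_min = (z_{α/2} + z_β)·√(2/n).
z-sum = 2.241 + 0.524 = 2.765.
d_min = 2.765 × √(2/539) = 2.765 × 0.0609 = 0.168.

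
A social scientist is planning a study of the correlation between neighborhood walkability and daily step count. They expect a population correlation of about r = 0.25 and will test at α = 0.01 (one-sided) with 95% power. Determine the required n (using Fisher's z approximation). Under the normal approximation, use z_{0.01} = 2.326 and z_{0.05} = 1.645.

n = 245

Fisher's z: C = ½·ln((1+r)/(1−r)) = ½·ln(1.6667) = 0.2554.
n = ((z_{α} + z_β)/C)² + 3.
(2.326 + 1.645) / 0.2554 = 3.971 / 0.2554 = 15.548.
n = 15.548² + 3 = 241.75 + 3 = 244.7.
Round up.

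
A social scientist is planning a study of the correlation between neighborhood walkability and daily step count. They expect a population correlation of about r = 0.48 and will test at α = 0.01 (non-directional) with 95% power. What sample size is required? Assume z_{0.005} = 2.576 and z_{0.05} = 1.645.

Fisher's z: C = ½·ln((1+r)/(1−r)) = ½·ln(2.8462) = 0.5230.
n = ((z_{α/2} + z_β)/C)² + 3.
(2.576 + 1.645) / 0.5230 = 4.221 / 0.5230 = 8.071.
n = 8.071² + 3 = 65.14 + 3 = 68.1.
Round up.

n = 69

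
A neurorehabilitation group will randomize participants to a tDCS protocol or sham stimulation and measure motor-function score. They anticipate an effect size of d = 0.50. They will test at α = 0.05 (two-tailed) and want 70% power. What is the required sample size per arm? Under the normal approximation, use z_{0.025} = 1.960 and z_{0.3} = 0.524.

For two independent groups with equal n: n = 2·((z_{α/2} + z_β) / d)².
z_{α/2} + z_β = 1.960 + 0.524 = 2.484.
n = 2 × (2.484 / 0.50)² = 2 × 4.968² = 2 × 24.68 = 49.4.
Round up to the next whole participant.

n = 50 per group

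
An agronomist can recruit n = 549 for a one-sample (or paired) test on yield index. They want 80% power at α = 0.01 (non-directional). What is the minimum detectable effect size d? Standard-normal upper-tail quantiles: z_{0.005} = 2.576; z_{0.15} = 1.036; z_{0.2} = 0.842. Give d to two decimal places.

d_min ≈ 0.15

For a single sample (or paired design) of n = 549: d_min = (z_{α/2} + z_β)/√n.
z-sum = 2.576 + 0.842 = 3.418.
d_min = 3.418 / √549 = 3.418 / 23.431 = 0.146.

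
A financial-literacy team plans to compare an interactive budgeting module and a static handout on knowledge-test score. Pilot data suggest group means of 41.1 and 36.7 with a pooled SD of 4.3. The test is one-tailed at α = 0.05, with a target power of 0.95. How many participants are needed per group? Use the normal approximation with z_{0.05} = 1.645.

n = 21 per group

Cohen's d = |M₁ − M₂| / SD_pooled = |41.1 − 36.7| / 4.3 = 4.4 / 4.3 = 1.023.
For two independent groups with equal n: n = 2·((z_{α} + z_β) / d)².
z_{α} + z_β = 1.645 + 1.645 = 3.290.
n = 2 × (3.290 / 1.023)² = 2 × 3.216² = 2 × 10.34 = 20.7.
Round up to the next whole participant.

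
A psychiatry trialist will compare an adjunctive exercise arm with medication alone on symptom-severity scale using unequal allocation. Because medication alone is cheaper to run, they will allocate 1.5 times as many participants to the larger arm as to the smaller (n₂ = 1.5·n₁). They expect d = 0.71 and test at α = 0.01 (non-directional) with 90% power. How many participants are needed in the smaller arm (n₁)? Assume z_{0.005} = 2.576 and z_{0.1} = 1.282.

n₁ = 50

With allocation ratio k = n₂/n₁ = 1.5, Var(x̄₁−x̄₂) = σ²(1/n₁ + 1/(k·n₁)) = σ²·(k+1)/(k·n₁).
So n₁ = (1 + 1/k)·((z_{α/2} + z_β)/d)² = 1.667 × (3.858/0.71)².
n₁ = 1.667 × 29.53 = 49.2.
Round up: n₁ = 50, giving n₂ = 1.5 × 50 = 75.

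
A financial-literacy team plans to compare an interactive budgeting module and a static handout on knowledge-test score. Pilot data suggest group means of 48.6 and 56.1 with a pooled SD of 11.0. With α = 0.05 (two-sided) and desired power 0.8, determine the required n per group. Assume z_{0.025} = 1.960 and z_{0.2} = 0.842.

n = 34 per group

Cohen's d = |M₁ − M₂| / SD_pooled = |48.6 − 56.1| / 11.0 = 7.5 / 11.0 = 0.682.
For two independent groups with equal n: n = 2·((z_{α/2} + z_β) / d)².
z_{α/2} + z_β = 1.960 + 0.842 = 2.802.
n = 2 × (2.802 / 0.682)² = 2 × 4.109² = 2 × 16.88 = 33.8.
Round up to the next whole participant.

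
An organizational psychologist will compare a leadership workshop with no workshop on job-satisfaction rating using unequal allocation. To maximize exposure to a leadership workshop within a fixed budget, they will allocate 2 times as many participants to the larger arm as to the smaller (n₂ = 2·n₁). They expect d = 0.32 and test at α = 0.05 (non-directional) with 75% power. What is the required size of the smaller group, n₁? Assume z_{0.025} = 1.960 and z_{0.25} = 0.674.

With allocation ratio k = n₂/n₁ = 2, Var(x̄₁−x̄₂) = σ²(1/n₁ + 1/(k·n₁)) = σ²·(k+1)/(k·n₁).
So n₁ = (1 + 1/k)·((z_{α/2} + z_β)/d)² = 1.500 × (2.634/0.32)².
n₁ = 1.500 × 67.75 = 101.6.
Round up: n₁ = 102, giving n₂ = 2 × 102 = 204.

n₁ = 102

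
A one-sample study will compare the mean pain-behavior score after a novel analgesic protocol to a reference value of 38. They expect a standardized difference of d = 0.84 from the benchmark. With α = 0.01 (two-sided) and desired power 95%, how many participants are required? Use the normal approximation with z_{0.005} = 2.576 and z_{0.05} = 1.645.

For a one-sample test: n = ((z_{α/2} + z_β) / d)².
z_{α/2} + z_β = 2.576 + 1.645 = 4.221.
n = (4.221 / 0.84)² = 5.025² = 25.25.
Round up.

n = 26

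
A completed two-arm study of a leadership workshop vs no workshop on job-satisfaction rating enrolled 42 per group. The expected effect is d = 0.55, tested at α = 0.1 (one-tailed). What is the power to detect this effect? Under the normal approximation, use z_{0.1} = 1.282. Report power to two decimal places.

For two equal groups, power = Φ(d·√(n/2) − z_{α}).
d·√(n/2) = 0.55 × √(42/2) = 0.55 × 4.583 = 2.520.
z_β = 2.520 − 1.282 = 1.238.
Power = Φ(1.238) = 0.892.

power ≈ 0.89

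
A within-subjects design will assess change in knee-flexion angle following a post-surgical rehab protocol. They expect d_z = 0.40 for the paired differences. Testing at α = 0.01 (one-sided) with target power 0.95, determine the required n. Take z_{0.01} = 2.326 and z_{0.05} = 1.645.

n = 99 pairs

For a paired (one-sample on differences) test: n = ((z_{α} + z_β) / d)².
z_{α} + z_β = 2.326 + 1.645 = 3.971.
n = (3.971 / 0.40)² = 9.928² = 98.56.
Round up.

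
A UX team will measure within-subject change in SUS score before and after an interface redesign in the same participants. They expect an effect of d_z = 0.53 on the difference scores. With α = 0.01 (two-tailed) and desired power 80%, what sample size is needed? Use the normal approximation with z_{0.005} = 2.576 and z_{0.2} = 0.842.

n = 42 pairs

For a paired (one-sample on differences) test: n = ((z_{α/2} + z_β) / d)².
z_{α/2} + z_β = 2.576 + 0.842 = 3.418.
n = (3.418 / 0.53)² = 6.449² = 41.59.
Round up.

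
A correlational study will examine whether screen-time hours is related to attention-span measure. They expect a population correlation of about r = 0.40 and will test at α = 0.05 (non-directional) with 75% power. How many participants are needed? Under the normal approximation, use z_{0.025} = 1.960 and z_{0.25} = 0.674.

Fisher's z: C = ½·ln((1+r)/(1−r)) = ½·ln(2.3333) = 0.4236.
n = ((z_{α/2} + z_β)/C)² + 3.
(1.960 + 0.674) / 0.4236 = 2.634 / 0.4236 = 6.218.
n = 6.218² + 3 = 38.67 + 3 = 41.7.
Round up.

n = 42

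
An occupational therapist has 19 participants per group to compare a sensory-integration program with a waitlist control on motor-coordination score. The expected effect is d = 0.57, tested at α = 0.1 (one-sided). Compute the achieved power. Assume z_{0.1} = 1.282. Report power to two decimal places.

For two equal groups, power = Φ(d·√(n/2) − z_{α}).
d·√(n/2) = 0.57 × √(19/2) = 0.57 × 3.082 = 1.757.
z_β = 1.757 − 1.282 = 0.475.
Power = Φ(0.475) = 0.683.

power ≈ 0.68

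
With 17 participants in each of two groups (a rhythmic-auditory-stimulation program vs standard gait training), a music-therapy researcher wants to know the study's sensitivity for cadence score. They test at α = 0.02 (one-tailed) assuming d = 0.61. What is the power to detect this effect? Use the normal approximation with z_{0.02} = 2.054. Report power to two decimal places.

For two equal groups, power = Φ(d·√(n/2) − z_{α}).
d·√(n/2) = 0.61 × √(17/2) = 0.61 × 2.915 = 1.778.
z_β = 1.778 − 2.054 = -0.276.
Power = Φ(-0.276) = 0.391.

power ≈ 0.39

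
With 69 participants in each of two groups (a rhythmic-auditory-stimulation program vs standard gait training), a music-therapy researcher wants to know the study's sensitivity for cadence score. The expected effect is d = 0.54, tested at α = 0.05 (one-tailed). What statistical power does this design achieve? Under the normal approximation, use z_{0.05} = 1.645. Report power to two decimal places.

power ≈ 0.94

For two equal groups, power = Φ(d·√(n/2) − z_{α}).
d·√(n/2) = 0.54 × √(69/2) = 0.54 × 5.874 = 3.172.
z_β = 3.172 − 1.645 = 1.527.
Power = Φ(1.527) = 0.937.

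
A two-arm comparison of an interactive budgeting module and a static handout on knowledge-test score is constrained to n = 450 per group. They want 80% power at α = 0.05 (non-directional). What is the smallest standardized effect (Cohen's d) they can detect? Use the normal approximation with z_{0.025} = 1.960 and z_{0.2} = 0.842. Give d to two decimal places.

d_min ≈ 0.19

For two independent groups of n = 450 each: d_min = (z_{α/2} + z_β)·√(2/n).
z-sum = 1.960 + 0.842 = 2.802.
d_min = 2.802 × √(2/450) = 2.802 × 0.0667 = 0.187.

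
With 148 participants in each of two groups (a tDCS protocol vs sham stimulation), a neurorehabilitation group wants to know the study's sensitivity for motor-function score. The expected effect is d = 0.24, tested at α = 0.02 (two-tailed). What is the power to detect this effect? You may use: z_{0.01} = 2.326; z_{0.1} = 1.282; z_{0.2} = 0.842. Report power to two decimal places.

power ≈ 0.40

For two equal groups, power = Φ(d·√(n/2) − z_{α/2}).
d·√(n/2) = 0.24 × √(148/2) = 0.24 × 8.602 = 2.065.
z_β = 2.065 − 2.326 = -0.261.
Power = Φ(-0.261) = 0.397.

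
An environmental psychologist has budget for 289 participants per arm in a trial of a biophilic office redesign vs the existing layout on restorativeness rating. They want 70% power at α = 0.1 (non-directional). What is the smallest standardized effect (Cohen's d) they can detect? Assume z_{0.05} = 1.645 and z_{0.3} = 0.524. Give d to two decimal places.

For two independent groups of n = 289 each: d_min = (z_{α/2} + z_β)·√(2/n).
z-sum = 1.645 + 0.524 = 2.169.
d_min = 2.169 × √(2/289) = 2.169 × 0.0832 = 0.180.

d_min ≈ 0.18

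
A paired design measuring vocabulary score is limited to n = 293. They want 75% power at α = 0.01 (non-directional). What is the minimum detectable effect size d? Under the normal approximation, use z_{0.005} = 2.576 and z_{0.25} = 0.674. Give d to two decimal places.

d_min ≈ 0.19

For a single sample (or paired design) of n = 293: d_min = (z_{α/2} + z_β)/√n.
z-sum = 2.576 + 0.674 = 3.250.
d_min = 3.250 / √293 = 3.250 / 17.117 = 0.190.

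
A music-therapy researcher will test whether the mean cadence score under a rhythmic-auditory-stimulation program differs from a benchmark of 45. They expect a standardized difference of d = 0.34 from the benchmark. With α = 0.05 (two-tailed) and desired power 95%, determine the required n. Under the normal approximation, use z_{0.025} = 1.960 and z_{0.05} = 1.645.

For a one-sample test: n = ((z_{α/2} + z_β) / d)².
z_{α/2} + z_β = 1.960 + 1.645 = 3.605.
n = (3.605 / 0.34)² = 10.603² = 112.42.
Round up.

n = 113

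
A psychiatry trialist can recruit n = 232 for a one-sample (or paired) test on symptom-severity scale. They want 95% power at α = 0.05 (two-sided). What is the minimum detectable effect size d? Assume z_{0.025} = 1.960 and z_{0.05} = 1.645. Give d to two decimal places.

d_min ≈ 0.24

For a single sample (or paired design) of n = 232: d_min = (z_{α/2} + z_β)/√n.
z-sum = 1.960 + 1.645 = 3.605.
d_min = 3.605 / √232 = 3.605 / 15.232 = 0.237.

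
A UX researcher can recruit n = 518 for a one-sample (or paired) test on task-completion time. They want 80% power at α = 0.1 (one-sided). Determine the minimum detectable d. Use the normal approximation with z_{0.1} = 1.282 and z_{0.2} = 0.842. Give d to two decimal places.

For a single sample (or paired design) of n = 518: d_min = (z_{α} + z_β)/√n.
z-sum = 1.282 + 0.842 = 2.124.
d_min = 2.124 / √518 = 2.124 / 22.760 = 0.093.

d_min ≈ 0.09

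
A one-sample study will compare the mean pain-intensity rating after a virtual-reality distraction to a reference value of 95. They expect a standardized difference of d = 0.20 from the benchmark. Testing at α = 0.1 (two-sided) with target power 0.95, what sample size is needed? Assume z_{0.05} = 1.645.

n = 271

For a one-sample test: n = ((z_{α/2} + z_β) / d)².
z_{α/2} + z_β = 1.645 + 1.645 = 3.290.
n = (3.290 / 0.20)² = 16.450² = 270.60.
Round up.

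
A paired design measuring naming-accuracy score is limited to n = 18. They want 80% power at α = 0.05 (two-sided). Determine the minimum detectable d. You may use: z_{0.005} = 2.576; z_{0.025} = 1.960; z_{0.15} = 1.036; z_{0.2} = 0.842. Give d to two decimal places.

d_min ≈ 0.66

For a single sample (or paired design) of n = 18: d_min = (z_{α/2} + z_β)/√n.
z-sum = 1.960 + 0.842 = 2.802.
d_min = 2.802 / √18 = 2.802 / 4.243 = 0.660.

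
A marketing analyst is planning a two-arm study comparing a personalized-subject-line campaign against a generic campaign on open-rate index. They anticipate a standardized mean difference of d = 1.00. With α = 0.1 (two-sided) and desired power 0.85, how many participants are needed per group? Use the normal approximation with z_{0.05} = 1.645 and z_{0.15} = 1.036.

n = 15 per group

For two independent groups with equal n: n = 2·((z_{α/2} + z_β) / d)².
z_{α/2} + z_β = 1.645 + 1.036 = 2.681.
n = 2 × (2.681 / 1.00)² = 2 × 2.681² = 2 × 7.19 = 14.4.
Round up to the next whole participant.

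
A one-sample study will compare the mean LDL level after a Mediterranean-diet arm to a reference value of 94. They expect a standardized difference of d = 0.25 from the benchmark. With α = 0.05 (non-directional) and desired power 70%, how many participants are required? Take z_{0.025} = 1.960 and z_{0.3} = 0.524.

n = 99

For a one-sample test: n = ((z_{α/2} + z_β) / d)².
z_{α/2} + z_β = 1.960 + 0.524 = 2.484.
n = (2.484 / 0.25)² = 9.936² = 98.72.
Round up.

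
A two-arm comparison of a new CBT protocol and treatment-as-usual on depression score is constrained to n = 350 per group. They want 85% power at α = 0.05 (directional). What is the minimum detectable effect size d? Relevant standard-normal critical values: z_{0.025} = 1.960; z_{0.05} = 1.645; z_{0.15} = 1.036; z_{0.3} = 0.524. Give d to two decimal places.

For two independent groups of n = 350 each: d_min = (z_{α} + z_β)·√(2/n).
z-sum = 1.645 + 1.036 = 2.681.
d_min = 2.681 × √(2/350) = 2.681 × 0.0756 = 0.203.

d_min ≈ 0.20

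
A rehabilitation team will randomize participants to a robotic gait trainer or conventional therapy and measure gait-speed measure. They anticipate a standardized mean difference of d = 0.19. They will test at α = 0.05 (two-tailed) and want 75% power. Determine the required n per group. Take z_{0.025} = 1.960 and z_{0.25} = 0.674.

For two independent groups with equal n: n = 2·((z_{α/2} + z_β) / d)².
z_{α/2} + z_β = 1.960 + 0.674 = 2.634.
n = 2 × (2.634 / 0.19)² = 2 × 13.863² = 2 × 192.19 = 384.4.
Round up to the next whole participant.

n = 385 per group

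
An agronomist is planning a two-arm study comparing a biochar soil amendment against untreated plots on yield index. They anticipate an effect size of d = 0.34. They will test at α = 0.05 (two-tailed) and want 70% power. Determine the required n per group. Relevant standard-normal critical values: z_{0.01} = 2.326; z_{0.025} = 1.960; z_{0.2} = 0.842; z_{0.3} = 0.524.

n = 107 per group

For two independent groups with equal n: n = 2·((z_{α/2} + z_β) / d)².
z_{α/2} + z_β = 1.960 + 0.524 = 2.484.
n = 2 × (2.484 / 0.34)² = 2 × 7.306² = 2 × 53.38 = 106.8.
Round up to the next whole participant.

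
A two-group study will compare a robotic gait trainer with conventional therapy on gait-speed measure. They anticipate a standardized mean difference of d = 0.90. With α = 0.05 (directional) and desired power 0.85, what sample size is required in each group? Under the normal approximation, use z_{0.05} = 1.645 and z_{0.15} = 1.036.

For two independent groups with equal n: n = 2·((z_{α} + z_β) / d)².
z_{α} + z_β = 1.645 + 1.036 = 2.681.
n = 2 × (2.681 / 0.90)² = 2 × 2.979² = 2 × 8.87 = 17.7.
Round up to the next whole participant.

n = 18 per group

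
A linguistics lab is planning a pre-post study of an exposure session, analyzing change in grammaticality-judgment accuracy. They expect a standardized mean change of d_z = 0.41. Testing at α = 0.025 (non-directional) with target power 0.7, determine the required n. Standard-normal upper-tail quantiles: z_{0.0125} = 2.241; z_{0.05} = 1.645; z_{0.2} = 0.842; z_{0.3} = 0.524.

For a paired (one-sample on differences) test: n = ((z_{α/2} + z_β) / d)².
z_{α/2} + z_β = 2.241 + 0.524 = 2.765.
n = (2.765 / 0.41)² = 6.744² = 45.48.
Round up.

n = 46 pairs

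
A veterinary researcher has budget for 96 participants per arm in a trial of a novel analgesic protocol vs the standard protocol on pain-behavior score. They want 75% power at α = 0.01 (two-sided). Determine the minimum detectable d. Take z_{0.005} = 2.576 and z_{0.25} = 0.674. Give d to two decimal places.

For two independent groups of n = 96 each: d_min = (z_{α/2} + z_β)·√(2/n).
z-sum = 2.576 + 0.674 = 3.250.
d_min = 3.250 × √(2/96) = 3.250 × 0.1443 = 0.469.

d_min ≈ 0.47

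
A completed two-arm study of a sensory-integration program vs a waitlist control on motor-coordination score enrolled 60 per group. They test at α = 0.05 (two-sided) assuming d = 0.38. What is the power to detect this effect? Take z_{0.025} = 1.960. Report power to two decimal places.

power ≈ 0.55

For two equal groups, power = Φ(d·√(n/2) − z_{α/2}).
d·√(n/2) = 0.38 × √(60/2) = 0.38 × 5.477 = 2.081.
z_β = 2.081 − 1.960 = 0.121.
Power = Φ(0.121) = 0.548.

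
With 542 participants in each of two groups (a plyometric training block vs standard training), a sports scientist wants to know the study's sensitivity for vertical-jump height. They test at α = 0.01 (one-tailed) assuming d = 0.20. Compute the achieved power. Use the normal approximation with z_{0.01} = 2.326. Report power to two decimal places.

For two equal groups, power = Φ(d·√(n/2) − z_{α}).
d·√(n/2) = 0.20 × √(542/2) = 0.20 × 16.462 = 3.292.
z_β = 3.292 − 2.326 = 0.966.
Power = Φ(0.966) = 0.833.

power ≈ 0.83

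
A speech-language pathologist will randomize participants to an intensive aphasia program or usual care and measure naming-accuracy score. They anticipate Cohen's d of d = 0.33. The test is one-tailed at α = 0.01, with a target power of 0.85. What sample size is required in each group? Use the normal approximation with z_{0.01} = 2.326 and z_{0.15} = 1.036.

For two independent groups with equal n: n = 2·((z_{α} + z_β) / d)².
z_{α} + z_β = 2.326 + 1.036 = 3.362.
n = 2 × (3.362 / 0.33)² = 2 × 10.188² = 2 × 103.79 = 207.6.
Round up to the next whole participant.

n = 208 per group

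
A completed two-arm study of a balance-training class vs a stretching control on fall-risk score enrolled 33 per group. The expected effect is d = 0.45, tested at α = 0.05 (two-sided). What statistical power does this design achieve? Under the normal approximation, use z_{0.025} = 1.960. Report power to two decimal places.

For two equal groups, power = Φ(d·√(n/2) − z_{α/2}).
d·√(n/2) = 0.45 × √(33/2) = 0.45 × 4.062 = 1.828.
z_β = 1.828 − 1.960 = -0.132.
Power = Φ(-0.132) = 0.447.

power ≈ 0.45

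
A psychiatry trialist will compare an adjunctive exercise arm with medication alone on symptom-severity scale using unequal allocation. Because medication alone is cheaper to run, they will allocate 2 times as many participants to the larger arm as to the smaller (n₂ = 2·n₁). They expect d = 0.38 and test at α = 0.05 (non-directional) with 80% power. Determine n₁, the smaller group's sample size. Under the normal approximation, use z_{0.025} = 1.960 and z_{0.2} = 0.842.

With allocation ratio k = n₂/n₁ = 2, Var(x̄₁−x̄₂) = σ²(1/n₁ + 1/(k·n₁)) = σ²·(k+1)/(k·n₁).
So n₁ = (1 + 1/k)·((z_{α/2} + z_β)/d)² = 1.500 × (2.802/0.38)².
n₁ = 1.500 × 54.37 = 81.6.
Round up: n₁ = 82, giving n₂ = 2 × 82 = 164.

n₁ = 82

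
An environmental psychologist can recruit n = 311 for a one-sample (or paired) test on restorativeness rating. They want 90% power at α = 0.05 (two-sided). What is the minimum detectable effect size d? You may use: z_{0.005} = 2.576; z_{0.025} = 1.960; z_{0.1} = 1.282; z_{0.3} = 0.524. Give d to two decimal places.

For a single sample (or paired design) of n = 311: d_min = (z_{α/2} + z_β)/√n.
z-sum = 1.960 + 1.282 = 3.242.
d_min = 3.242 / √311 = 3.242 / 17.635 = 0.184.

d_min ≈ 0.18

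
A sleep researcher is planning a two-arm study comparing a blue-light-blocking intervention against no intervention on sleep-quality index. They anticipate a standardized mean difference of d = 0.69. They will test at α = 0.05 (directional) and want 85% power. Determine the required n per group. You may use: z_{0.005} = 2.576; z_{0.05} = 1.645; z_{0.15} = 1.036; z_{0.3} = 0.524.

n = 31 per group

For two independent groups with equal n: n = 2·((z_{α} + z_β) / d)².
z_{α} + z_β = 1.645 + 1.036 = 2.681.
n = 2 × (2.681 / 0.69)² = 2 × 3.886² = 2 × 15.10 = 30.2.
Round up to the next whole participant.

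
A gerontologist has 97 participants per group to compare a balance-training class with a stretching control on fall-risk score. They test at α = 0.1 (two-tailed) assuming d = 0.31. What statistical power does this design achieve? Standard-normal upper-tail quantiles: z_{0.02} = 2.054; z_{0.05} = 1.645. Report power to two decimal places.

For two equal groups, power = Φ(d·√(n/2) − z_{α/2}).
d·√(n/2) = 0.31 × √(97/2) = 0.31 × 6.964 = 2.159.
z_β = 2.159 − 1.645 = 0.514.
Power = Φ(0.514) = 0.696.

power ≈ 0.70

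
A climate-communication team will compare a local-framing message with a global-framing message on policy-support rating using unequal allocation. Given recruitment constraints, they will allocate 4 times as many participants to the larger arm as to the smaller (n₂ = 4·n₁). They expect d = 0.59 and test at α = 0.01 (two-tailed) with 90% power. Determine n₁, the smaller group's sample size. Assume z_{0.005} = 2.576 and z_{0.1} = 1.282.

n₁ = 54

With allocation ratio k = n₂/n₁ = 4, Var(x̄₁−x̄₂) = σ²(1/n₁ + 1/(k·n₁)) = σ²·(k+1)/(k·n₁).
So n₁ = (1 + 1/k)·((z_{α/2} + z_β)/d)² = 1.250 × (3.858/0.59)².
n₁ = 1.250 × 42.76 = 53.4.
Round up: n₁ = 54, giving n₂ = 4 × 54 = 216.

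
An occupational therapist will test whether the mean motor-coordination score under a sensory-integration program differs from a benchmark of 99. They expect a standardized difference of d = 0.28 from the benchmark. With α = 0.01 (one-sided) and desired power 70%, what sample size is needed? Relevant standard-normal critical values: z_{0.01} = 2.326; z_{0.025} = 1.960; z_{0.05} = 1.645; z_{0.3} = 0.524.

n = 104

For a one-sample test: n = ((z_{α} + z_β) / d)².
z_{α} + z_β = 2.326 + 0.524 = 2.850.
n = (2.850 / 0.28)² = 10.179² = 103.60.
Round up.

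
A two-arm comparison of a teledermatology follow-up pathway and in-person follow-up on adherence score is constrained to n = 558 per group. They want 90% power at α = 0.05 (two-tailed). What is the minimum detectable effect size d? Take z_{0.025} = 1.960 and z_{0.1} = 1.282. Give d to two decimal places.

For two independent groups of n = 558 each: d_min = (z_{α/2} + z_β)·√(2/n).
z-sum = 1.960 + 1.282 = 3.242.
d_min = 3.242 × √(2/558) = 3.242 × 0.0599 = 0.194.

d_min ≈ 0.19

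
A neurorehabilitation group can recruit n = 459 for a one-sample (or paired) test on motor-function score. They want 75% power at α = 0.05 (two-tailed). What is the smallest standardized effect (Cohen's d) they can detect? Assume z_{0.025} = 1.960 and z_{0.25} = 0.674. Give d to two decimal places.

d_min ≈ 0.12

For a single sample (or paired design) of n = 459: d_min = (z_{α/2} + z_β)/√n.
z-sum = 1.960 + 0.674 = 2.634.
d_min = 2.634 / √459 = 2.634 / 21.424 = 0.123.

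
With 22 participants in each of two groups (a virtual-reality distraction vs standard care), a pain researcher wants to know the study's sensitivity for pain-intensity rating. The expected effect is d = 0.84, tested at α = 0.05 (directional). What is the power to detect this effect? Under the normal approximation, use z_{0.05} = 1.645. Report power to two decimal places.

power ≈ 0.87

For two equal groups, power = Φ(d·√(n/2) − z_{α}).
d·√(n/2) = 0.84 × √(22/2) = 0.84 × 3.317 = 2.786.
z_β = 2.786 − 1.645 = 1.141.
Power = Φ(1.141) = 0.873.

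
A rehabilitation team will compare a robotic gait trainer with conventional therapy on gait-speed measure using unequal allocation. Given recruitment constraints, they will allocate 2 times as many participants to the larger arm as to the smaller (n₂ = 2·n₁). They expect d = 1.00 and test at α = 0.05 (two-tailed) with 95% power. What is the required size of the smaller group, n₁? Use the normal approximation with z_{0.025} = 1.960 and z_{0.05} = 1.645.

n₁ = 20

With allocation ratio k = n₂/n₁ = 2, Var(x̄₁−x̄₂) = σ²(1/n₁ + 1/(k·n₁)) = σ²·(k+1)/(k·n₁).
So n₁ = (1 + 1/k)·((z_{α/2} + z_β)/d)² = 1.500 × (3.605/1.00)².
n₁ = 1.500 × 13.00 = 19.5.
Round up: n₁ = 20, giving n₂ = 2 × 20 = 40.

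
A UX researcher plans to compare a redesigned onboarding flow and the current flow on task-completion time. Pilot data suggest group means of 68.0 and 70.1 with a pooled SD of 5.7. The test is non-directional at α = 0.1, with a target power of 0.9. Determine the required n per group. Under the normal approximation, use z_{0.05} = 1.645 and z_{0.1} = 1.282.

n = 127 per group

Cohen's d = |M₁ − M₂| / SD_pooled = |68.0 − 70.1| / 5.7 = 2.1 / 5.7 = 0.368.
For two independent groups with equal n: n = 2·((z_{α/2} + z_β) / d)².
z_{α/2} + z_β = 1.645 + 1.282 = 2.927.
n = 2 × (2.927 / 0.368)² = 2 × 7.954² = 2 × 63.26 = 126.5.
Round up to the next whole participant.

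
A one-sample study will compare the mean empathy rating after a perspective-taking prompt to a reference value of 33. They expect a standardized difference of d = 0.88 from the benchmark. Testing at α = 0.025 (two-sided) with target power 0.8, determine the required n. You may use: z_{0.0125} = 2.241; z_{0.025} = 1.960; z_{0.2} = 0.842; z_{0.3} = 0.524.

n = 13

For a one-sample test: n = ((z_{α/2} + z_β) / d)².
z_{α/2} + z_β = 2.241 + 0.842 = 3.083.
n = (3.083 / 0.88)² = 3.503² = 12.27.
Round up.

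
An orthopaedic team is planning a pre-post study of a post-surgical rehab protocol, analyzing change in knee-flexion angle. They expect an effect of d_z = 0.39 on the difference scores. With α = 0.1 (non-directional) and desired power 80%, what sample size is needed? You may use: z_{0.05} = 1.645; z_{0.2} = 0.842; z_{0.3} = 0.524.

n = 41 pairs

For a paired (one-sample on differences) test: n = ((z_{α/2} + z_β) / d)².
z_{α/2} + z_β = 1.645 + 0.842 = 2.487.
n = (2.487 / 0.39)² = 6.377² = 40.67.
Round up.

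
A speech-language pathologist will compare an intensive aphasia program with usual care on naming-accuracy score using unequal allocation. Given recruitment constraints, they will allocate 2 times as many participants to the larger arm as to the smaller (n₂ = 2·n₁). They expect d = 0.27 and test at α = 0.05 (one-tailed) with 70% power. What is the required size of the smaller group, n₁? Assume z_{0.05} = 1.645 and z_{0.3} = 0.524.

With allocation ratio k = n₂/n₁ = 2, Var(x̄₁−x̄₂) = σ²(1/n₁ + 1/(k·n₁)) = σ²·(k+1)/(k·n₁).
So n₁ = (1 + 1/k)·((z_{α} + z_β)/d)² = 1.500 × (2.169/0.27)².
n₁ = 1.500 × 64.53 = 96.8.
Round up: n₁ = 97, giving n₂ = 2 × 97 = 194.

n₁ = 97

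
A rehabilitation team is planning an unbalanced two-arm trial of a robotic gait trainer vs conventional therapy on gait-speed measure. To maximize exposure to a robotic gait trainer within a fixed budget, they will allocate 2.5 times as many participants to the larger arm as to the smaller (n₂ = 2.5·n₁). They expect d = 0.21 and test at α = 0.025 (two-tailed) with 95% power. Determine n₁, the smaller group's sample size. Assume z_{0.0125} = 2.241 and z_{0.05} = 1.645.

n₁ = 480

With allocation ratio k = n₂/n₁ = 2.5, Var(x̄₁−x̄₂) = σ²(1/n₁ + 1/(k·n₁)) = σ²·(k+1)/(k·n₁).
So n₁ = (1 + 1/k)·((z_{α/2} + z_β)/d)² = 1.400 × (3.886/0.21)².
n₁ = 1.400 × 342.43 = 479.4.
Round up: n₁ = 480, giving n₂ = 2.5 × 480 = 1200.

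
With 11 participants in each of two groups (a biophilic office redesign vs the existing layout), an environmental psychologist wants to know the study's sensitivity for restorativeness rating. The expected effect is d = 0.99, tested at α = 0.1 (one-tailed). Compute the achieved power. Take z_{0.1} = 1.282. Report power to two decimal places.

For two equal groups, power = Φ(d·√(n/2) − z_{α}).
d·√(n/2) = 0.99 × √(11/2) = 0.99 × 2.345 = 2.322.
z_β = 2.322 − 1.282 = 1.040.
Power = Φ(1.040) = 0.851.

power ≈ 0.85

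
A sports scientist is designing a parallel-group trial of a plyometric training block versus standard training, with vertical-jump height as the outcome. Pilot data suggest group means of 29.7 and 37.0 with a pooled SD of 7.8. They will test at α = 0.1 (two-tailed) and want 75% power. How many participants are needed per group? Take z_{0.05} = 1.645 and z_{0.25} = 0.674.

n = 13 per group

Cohen's d = |M₁ − M₂| / SD_pooled = |29.7 − 37.0| / 7.8 = 7.3 / 7.8 = 0.936.
For two independent groups with equal n: n = 2·((z_{α/2} + z_β) / d)².
z_{α/2} + z_β = 1.645 + 0.674 = 2.319.
n = 2 × (2.319 / 0.936)² = 2 × 2.478² = 2 × 6.14 = 12.3.
Round up to the next whole participant.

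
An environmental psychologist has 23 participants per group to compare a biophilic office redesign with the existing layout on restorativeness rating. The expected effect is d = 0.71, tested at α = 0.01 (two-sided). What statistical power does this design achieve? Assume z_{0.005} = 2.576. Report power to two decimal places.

For two equal groups, power = Φ(d·√(n/2) − z_{α/2}).
d·√(n/2) = 0.71 × √(23/2) = 0.71 × 3.391 = 2.408.
z_β = 2.408 − 2.576 = -0.168.
Power = Φ(-0.168) = 0.433.

power ≈ 0.43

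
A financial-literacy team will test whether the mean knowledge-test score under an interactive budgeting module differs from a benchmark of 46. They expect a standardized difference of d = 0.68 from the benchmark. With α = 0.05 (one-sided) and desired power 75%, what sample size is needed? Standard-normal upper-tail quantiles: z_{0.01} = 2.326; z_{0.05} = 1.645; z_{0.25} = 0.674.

n = 12

For a one-sample test: n = ((z_{α} + z_β) / d)².
z_{α} + z_β = 1.645 + 0.674 = 2.319.
n = (2.319 / 0.68)² = 3.410² = 11.63.
Round up.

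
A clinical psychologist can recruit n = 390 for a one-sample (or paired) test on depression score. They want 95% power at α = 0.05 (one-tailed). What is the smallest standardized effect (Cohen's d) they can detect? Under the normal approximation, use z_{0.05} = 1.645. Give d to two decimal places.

For a single sample (or paired design) of n = 390: d_min = (z_{α} + z_β)/√n.
z-sum = 1.645 + 1.645 = 3.290.
d_min = 3.290 / √390 = 3.290 / 19.748 = 0.167.

d_min ≈ 0.17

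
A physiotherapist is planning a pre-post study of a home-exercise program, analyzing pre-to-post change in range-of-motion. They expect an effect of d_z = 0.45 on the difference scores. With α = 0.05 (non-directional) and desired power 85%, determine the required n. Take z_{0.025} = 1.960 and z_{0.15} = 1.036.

n = 45 pairs

For a paired (one-sample on differences) test: n = ((z_{α/2} + z_β) / d)².
z_{α/2} + z_β = 1.960 + 1.036 = 2.996.
n = (2.996 / 0.45)² = 6.658² = 44.33.
Round up.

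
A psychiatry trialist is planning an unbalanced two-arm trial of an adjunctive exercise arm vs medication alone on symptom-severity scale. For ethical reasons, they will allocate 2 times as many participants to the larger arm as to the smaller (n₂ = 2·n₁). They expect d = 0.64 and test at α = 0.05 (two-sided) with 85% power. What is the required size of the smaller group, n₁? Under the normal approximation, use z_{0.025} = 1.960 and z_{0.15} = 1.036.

n₁ = 33

With allocation ratio k = n₂/n₁ = 2, Var(x̄₁−x̄₂) = σ²(1/n₁ + 1/(k·n₁)) = σ²·(k+1)/(k·n₁).
So n₁ = (1 + 1/k)·((z_{α/2} + z_β)/d)² = 1.500 × (2.996/0.64)².
n₁ = 1.500 × 21.91 = 32.9.
Round up: n₁ = 33, giving n₂ = 2 × 33 = 66.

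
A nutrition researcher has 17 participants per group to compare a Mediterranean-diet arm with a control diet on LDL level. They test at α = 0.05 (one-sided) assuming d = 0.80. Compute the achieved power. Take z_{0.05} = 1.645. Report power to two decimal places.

For two equal groups, power = Φ(d·√(n/2) − z_{α}).
d·√(n/2) = 0.80 × √(17/2) = 0.80 × 2.915 = 2.332.
z_β = 2.332 − 1.645 = 0.687.
Power = Φ(0.687) = 0.754.

power ≈ 0.75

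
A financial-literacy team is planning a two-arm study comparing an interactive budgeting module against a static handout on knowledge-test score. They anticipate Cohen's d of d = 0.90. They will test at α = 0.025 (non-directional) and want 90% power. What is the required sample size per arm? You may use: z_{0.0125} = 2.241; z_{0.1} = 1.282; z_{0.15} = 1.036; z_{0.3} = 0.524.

n = 31 per group

For two independent groups with equal n: n = 2·((z_{α/2} + z_β) / d)².
z_{α/2} + z_β = 2.241 + 1.282 = 3.523.
n = 2 × (3.523 / 0.90)² = 2 × 3.914² = 2 × 15.32 = 30.6.
Round up to the next whole participant.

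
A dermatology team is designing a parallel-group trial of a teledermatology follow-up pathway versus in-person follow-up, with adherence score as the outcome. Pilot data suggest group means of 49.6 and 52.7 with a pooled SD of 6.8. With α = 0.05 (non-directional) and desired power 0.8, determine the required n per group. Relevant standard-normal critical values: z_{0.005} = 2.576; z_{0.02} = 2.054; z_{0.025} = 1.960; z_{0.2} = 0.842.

n = 76 per group

Cohen's d = |M₁ − M₂| / SD_pooled = |49.6 − 52.7| / 6.8 = 3.1 / 6.8 = 0.456.
For two independent groups with equal n: n = 2·((z_{α/2} + z_β) / d)².
z_{α/2} + z_β = 1.960 + 0.842 = 2.802.
n = 2 × (2.802 / 0.456)² = 2 × 6.145² = 2 × 37.76 = 75.5.
Round up to the next whole participant.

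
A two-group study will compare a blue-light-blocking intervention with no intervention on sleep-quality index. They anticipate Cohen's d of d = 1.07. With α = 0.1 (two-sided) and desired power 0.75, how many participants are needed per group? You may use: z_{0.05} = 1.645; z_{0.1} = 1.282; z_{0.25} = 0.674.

For two independent groups with equal n: n = 2·((z_{α/2} + z_β) / d)².
z_{α/2} + z_β = 1.645 + 0.674 = 2.319.
n = 2 × (2.319 / 1.07)² = 2 × 2.167² = 2 × 4.70 = 9.4.
Round up to the next whole participant.

n = 10 per group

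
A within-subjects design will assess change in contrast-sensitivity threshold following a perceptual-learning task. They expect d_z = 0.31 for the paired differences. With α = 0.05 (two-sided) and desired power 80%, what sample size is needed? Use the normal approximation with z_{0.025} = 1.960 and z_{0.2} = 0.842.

n = 82 pairs

For a paired (one-sample on differences) test: n = ((z_{α/2} + z_β) / d)².
z_{α/2} + z_β = 1.960 + 0.842 = 2.802.
n = (2.802 / 0.31)² = 9.039² = 81.70.
Round up.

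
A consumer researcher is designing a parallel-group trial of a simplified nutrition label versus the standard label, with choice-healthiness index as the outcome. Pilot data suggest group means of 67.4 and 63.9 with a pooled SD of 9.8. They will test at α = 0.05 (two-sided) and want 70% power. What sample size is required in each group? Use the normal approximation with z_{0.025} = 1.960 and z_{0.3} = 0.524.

Cohen's d = |M₁ − M₂| / SD_pooled = |67.4 − 63.9| / 9.8 = 3.5 / 9.8 = 0.357.
For two independent groups with equal n: n = 2·((z_{α/2} + z_β) / d)².
z_{α/2} + z_β = 1.960 + 0.524 = 2.484.
n = 2 × (2.484 / 0.357)² = 2 × 6.958² = 2 × 48.41 = 96.8.
Round up to the next whole participant.

n = 97 per group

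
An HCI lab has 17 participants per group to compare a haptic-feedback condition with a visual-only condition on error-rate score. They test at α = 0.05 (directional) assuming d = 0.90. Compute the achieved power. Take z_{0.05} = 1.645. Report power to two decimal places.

power ≈ 0.84

For two equal groups, power = Φ(d·√(n/2) − z_{α}).
d·√(n/2) = 0.90 × √(17/2) = 0.90 × 2.915 = 2.624.
z_β = 2.624 − 1.645 = 0.979.
Power = Φ(0.979) = 0.836.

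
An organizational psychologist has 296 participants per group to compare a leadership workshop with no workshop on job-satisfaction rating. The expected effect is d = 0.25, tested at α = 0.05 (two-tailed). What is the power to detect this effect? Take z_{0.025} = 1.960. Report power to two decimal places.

power ≈ 0.86

For two equal groups, power = Φ(d·√(n/2) − z_{α/2}).
d·√(n/2) = 0.25 × √(296/2) = 0.25 × 12.166 = 3.041.
z_β = 3.041 − 1.960 = 1.081.
Power = Φ(1.081) = 0.860.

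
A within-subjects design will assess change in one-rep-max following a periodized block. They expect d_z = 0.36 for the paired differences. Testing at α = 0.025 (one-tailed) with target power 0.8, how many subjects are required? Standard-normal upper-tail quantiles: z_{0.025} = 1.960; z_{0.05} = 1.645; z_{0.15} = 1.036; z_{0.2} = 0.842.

n = 61 pairs

For a paired (one-sample on differences) test: n = ((z_{α} + z_β) / d)².
z_{α} + z_β = 1.960 + 0.842 = 2.802.
n = (2.802 / 0.36)² = 7.783² = 60.58.
Round up.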